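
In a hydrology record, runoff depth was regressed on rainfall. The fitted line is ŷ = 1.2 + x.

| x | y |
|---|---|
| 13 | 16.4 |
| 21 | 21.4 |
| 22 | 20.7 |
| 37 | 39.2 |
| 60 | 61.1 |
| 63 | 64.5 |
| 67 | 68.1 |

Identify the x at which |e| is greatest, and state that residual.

x = 22, e = -2.5

x=13: ŷ = 1.2 + 13 = 14.2; e = 16.4 − 14.2 = 2.2
x=21: ŷ = 1.2 + 21 = 22.2; e = 21.4 − 22.2 = -0.8
x=22: ŷ = 1.2 + 22 = 23.2; e = 20.7 − 23.2 = -2.5
x=37: ŷ = 1.2 + 37 = 38.2; e = 39.2 − 38.2 = 1
x=60: ŷ = 1.2 + 60 = 61.2; e = 61.1 − 61.2 = -0.1
x=63: ŷ = 1.2 + 63 = 64.2; e = 64.5 − 64.2 = 0.3
x=67: ŷ = 1.2 + 67 = 68.2; e = 68.1 − 68.2 = -0.1
Largest |e| is 2.5 at x = 22, residual -2.5.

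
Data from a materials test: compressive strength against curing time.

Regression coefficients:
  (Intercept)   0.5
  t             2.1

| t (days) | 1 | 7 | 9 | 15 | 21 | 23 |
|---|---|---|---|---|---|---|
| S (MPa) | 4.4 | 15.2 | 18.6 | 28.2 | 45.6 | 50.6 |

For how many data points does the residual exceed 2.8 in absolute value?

1

t=1: Ŝ = 0.5 + 2.1·1 = 2.6; e = 4.4 − 2.6 = 1.8
t=7: Ŝ = 0.5 + 2.1·7 = 15.2; e = 15.2 − 15.2 = 0
t=9: Ŝ = 0.5 + 2.1·9 = 19.4; e = 18.6 − 19.4 = -0.8
t=15: Ŝ = 0.5 + 2.1·15 = 32; e = 28.2 − 32 = -3.8
t=21: Ŝ = 0.5 + 2.1·21 = 44.6; e = 45.6 − 44.6 = 1
t=23: Ŝ = 0.5 + 2.1·23 = 48.8; e = 50.6 − 48.8 = 1.8
|e| > 2.8: t=15 (|e|=3.8) → 1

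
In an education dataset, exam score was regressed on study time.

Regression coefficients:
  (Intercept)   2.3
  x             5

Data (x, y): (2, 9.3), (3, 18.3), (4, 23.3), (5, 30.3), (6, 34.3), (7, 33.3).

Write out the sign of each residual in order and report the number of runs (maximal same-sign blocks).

3 runs

x=2: ŷ = 2.3 + 5·2 = 12.3; r = 9.3 − 12.3 = -3
x=3: ŷ = 2.3 + 5·3 = 17.3; r = 18.3 − 17.3 = 1
x=4: ŷ = 2.3 + 5·4 = 22.3; r = 23.3 − 22.3 = 1
x=5: ŷ = 2.3 + 5·5 = 27.3; r = 30.3 − 27.3 = 3
x=6: ŷ = 2.3 + 5·6 = 32.3; r = 34.3 − 32.3 = 2
x=7: ŷ = 2.3 + 5·7 = 37.3; r = 33.3 − 37.3 = -4
Signs: − + + + + −
Runs: −×1, +×4, −×1 → 3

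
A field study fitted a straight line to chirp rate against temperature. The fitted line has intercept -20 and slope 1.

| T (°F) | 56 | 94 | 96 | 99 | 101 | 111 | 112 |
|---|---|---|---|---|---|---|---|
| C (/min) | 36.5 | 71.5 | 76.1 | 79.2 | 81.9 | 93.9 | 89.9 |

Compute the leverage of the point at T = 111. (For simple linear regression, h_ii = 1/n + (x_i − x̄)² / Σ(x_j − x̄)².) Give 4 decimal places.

h = 0.2553

T̄ = (56 + 94 + 96 + 99 + 101 + 111 + 112)/7 = 95.5714
Σ(T − T̄)² = 1565.9 + 2.46939 + 0.183673 + 11.7551 + 29.4694 + 238.041 + 269.898 = 2117.71
h = 1/7 + (15.4286)²/2117.71 = 0.142857 + 0.112405 = 0.2553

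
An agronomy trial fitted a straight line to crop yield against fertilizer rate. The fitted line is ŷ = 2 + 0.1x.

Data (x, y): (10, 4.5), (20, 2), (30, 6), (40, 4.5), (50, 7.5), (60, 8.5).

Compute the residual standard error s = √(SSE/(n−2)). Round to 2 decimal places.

s = 1.58

x=10: ŷ = 2 + 0.1·10 = 3; r = 4.5 − 3 = 1.5
x=20: ŷ = 2 + 0.1·20 = 4; r = 2 − 4 = -2
x=30: ŷ = 2 + 0.1·30 = 5; r = 6 − 5 = 1
x=40: ŷ = 2 + 0.1·40 = 6; r = 4.5 − 6 = -1.5
x=50: ŷ = 2 + 0.1·50 = 7; r = 7.5 − 7 = 0.5
x=60: ŷ = 2 + 0.1·60 = 8; r = 8.5 − 8 = 0.5
SSE = 2.25 + 4 + 1 + 2.25 + 0.25 + 0.25 = 10
s = √(10/4) = √2.5 ≈ 1.58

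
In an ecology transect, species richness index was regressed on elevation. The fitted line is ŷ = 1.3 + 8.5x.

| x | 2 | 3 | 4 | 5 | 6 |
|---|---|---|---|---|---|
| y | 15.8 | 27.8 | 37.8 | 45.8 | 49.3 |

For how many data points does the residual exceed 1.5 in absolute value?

4

x=2: ŷ = 1.3 + 8.5·2 = 18.3; r = 15.8 − 18.3 = -2.5
x=3: ŷ = 1.3 + 8.5·3 = 26.8; r = 27.8 − 26.8 = 1
x=4: ŷ = 1.3 + 8.5·4 = 35.3; r = 37.8 − 35.3 = 2.5
x=5: ŷ = 1.3 + 8.5·5 = 43.8; r = 45.8 − 43.8 = 2
x=6: ŷ = 1.3 + 8.5·6 = 52.3; r = 49.3 − 52.3 = -3
|r| > 1.5: x=2 (|r|=2.5), x=4 (|r|=2.5), x=5 (|r|=2), x=6 (|r|=3) → 4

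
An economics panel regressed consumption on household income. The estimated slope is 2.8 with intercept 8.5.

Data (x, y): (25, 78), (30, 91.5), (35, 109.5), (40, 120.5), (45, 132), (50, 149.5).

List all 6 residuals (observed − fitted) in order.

-0.5, -1, 3, 0, -2.5, 1

x=25: ŷ = 8.5 + 2.8·25 = 78.5; r = 78 − 78.5 = -0.5
x=30: ŷ = 8.5 + 2.8·30 = 92.5; r = 91.5 − 92.5 = -1
x=35: ŷ = 8.5 + 2.8·35 = 106.5; r = 109.5 − 106.5 = 3
x=40: ŷ = 8.5 + 2.8·40 = 120.5; r = 120.5 − 120.5 = 0
x=45: ŷ = 8.5 + 2.8·45 = 134.5; r = 132 − 134.5 = -2.5
x=50: ŷ = 8.5 + 2.8·50 = 148.5; r = 149.5 − 148.5 = 1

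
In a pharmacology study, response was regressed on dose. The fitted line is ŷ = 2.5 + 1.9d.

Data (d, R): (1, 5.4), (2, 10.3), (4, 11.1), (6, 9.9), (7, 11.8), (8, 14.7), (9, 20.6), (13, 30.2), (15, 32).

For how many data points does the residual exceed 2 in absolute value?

d=1: ŷ = 2.5 + 1.9·1 = 4.4; e = 5.4 − 4.4 = 1
d=2: ŷ = 2.5 + 1.9·2 = 6.3; e = 10.3 − 6.3 = 4
d=4: ŷ = 2.5 + 1.9·4 = 10.1; e = 11.1 − 10.1 = 1
d=6: ŷ = 2.5 + 1.9·6 = 13.9; e = 9.9 − 13.9 = -4
d=7: ŷ = 2.5 + 1.9·7 = 15.8; e = 11.8 − 15.8 = -4
d=8: ŷ = 2.5 + 1.9·8 = 17.7; e = 14.7 − 17.7 = -3
d=9: ŷ = 2.5 + 1.9·9 = 19.6; e = 20.6 − 19.6 = 1
d=13: ŷ = 2.5 + 1.9·13 = 27.2; e = 30.2 − 27.2 = 3
d=15: ŷ = 2.5 + 1.9·15 = 31; e = 32 − 31 = 1
|e| > 2: d=2 (|e|=4), d=6 (|e|=4), d=7 (|e|=4), d=8 (|e|=3), d=13 (|e|=3) → 5

5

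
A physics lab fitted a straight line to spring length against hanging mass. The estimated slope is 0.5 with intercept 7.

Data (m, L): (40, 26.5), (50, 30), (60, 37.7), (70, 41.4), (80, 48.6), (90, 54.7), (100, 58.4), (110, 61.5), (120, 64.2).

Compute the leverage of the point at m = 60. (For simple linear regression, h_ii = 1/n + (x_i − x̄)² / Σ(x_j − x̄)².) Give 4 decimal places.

h = 0.1778

m̄ = (40 + 50 + 60 + 70 + 80 + 90 + 100 + 110 + 120)/9 = 80
Σ(m − m̄)² = 1600 + 900 + 400 + 100 + 0 + 100 + 400 + 900 + 1600 = 6000
h = 1/9 + (-20)²/6000 = 0.111111 + 0.0666667 = 0.1778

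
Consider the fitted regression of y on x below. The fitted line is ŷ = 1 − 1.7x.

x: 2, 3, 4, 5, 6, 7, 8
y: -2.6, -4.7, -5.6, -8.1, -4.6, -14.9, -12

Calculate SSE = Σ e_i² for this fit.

SSE = 38.32

x=2: ŷ = 1 − 1.7·2 = -2.4; e = -2.6 − (-2.4) = -0.2
x=3: ŷ = 1 − 1.7·3 = -4.1; e = -4.7 − (-4.1) = -0.6
x=4: ŷ = 1 − 1.7·4 = -5.8; e = -5.6 − (-5.8) = 0.2
x=5: ŷ = 1 − 1.7·5 = -7.5; e = -8.1 − (-7.5) = -0.6
x=6: ŷ = 1 − 1.7·6 = -9.2; e = -4.6 − (-9.2) = 4.6
x=7: ŷ = 1 − 1.7·7 = -10.9; e = -14.9 − (-10.9) = -4
x=8: ŷ = 1 − 1.7·8 = -12.6; e = -12 − (-12.6) = 0.6
SSE = 0.04 + 0.36 + 0.04 + 0.36 + 21.16 + 16 + 0.36 = 38.32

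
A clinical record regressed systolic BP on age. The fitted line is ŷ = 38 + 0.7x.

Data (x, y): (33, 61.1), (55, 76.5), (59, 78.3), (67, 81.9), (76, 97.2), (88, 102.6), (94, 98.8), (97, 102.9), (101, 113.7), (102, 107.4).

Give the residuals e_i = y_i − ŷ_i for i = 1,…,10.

x=33: ŷ = 38 + 0.7·33 = 61.1; e = 61.1 − 61.1 = 0
x=55: ŷ = 38 + 0.7·55 = 76.5; e = 76.5 − 76.5 = 0
x=59: ŷ = 38 + 0.7·59 = 79.3; e = 78.3 − 79.3 = -1
x=67: ŷ = 38 + 0.7·67 = 84.9; e = 81.9 − 84.9 = -3
x=76: ŷ = 38 + 0.7·76 = 91.2; e = 97.2 − 91.2 = 6
x=88: ŷ = 38 + 0.7·88 = 99.6; e = 102.6 − 99.6 = 3
x=94: ŷ = 38 + 0.7·94 = 103.8; e = 98.8 − 103.8 = -5
x=97: ŷ = 38 + 0.7·97 = 105.9; e = 102.9 − 105.9 = -3
x=101: ŷ = 38 + 0.7·101 = 108.7; e = 113.7 − 108.7 = 5
x=102: ŷ = 38 + 0.7·102 = 109.4; e = 107.4 − 109.4 = -2

0, 0, -1, -3, 6, 3, -5, -3, 5, -2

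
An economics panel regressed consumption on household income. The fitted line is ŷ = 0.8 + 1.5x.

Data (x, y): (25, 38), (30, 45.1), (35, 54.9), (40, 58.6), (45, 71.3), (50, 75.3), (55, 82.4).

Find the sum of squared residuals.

SSE = 18.04

x=25: ŷ = 0.8 + 1.5·25 = 38.3; e = 38 − 38.3 = -0.3
x=30: ŷ = 0.8 + 1.5·30 = 45.8; e = 45.1 − 45.8 = -0.7
x=35: ŷ = 0.8 + 1.5·35 = 53.3; e = 54.9 − 53.3 = 1.6
x=40: ŷ = 0.8 + 1.5·40 = 60.8; e = 58.6 − 60.8 = -2.2
x=45: ŷ = 0.8 + 1.5·45 = 68.3; e = 71.3 − 68.3 = 3
x=50: ŷ = 0.8 + 1.5·50 = 75.8; e = 75.3 − 75.8 = -0.5
x=55: ŷ = 0.8 + 1.5·55 = 83.3; e = 82.4 − 83.3 = -0.9
SSE = 0.09 + 0.49 + 2.56 + 4.84 + 9 + 0.25 + 0.81 = 18.04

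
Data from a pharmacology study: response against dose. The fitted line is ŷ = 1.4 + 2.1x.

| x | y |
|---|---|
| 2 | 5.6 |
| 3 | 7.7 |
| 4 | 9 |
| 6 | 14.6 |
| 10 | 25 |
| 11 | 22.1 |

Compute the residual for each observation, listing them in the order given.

x=2: ŷ = 1.4 + 2.1·2 = 5.6; e = 5.6 − 5.6 = 0
x=3: ŷ = 1.4 + 2.1·3 = 7.7; e = 7.7 − 7.7 = 0
x=4: ŷ = 1.4 + 2.1·4 = 9.8; e = 9 − 9.8 = -0.8
x=6: ŷ = 1.4 + 2.1·6 = 14; e = 14.6 − 14 = 0.6
x=10: ŷ = 1.4 + 2.1·10 = 22.4; e = 25 − 22.4 = 2.6
x=11: ŷ = 1.4 + 2.1·11 = 24.5; e = 22.1 − 24.5 = -2.4

0, 0, -0.8, 0.6, 2.6, -2.4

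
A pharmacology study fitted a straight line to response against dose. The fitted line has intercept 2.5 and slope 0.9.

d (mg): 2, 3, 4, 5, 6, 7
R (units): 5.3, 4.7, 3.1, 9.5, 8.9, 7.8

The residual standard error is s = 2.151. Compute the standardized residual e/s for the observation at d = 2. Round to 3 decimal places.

0.465

R̂ = 2.5 + 0.9·2 = 4.3
e = 5.3 − 4.3 = 1
e/s = 1 / 2.151 = 0.465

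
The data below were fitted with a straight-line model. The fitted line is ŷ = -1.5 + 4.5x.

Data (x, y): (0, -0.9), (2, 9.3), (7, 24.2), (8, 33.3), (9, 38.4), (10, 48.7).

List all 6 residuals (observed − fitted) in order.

x=0: ŷ = -1.5 + 4.5·0 = -1.5; e = -0.9 − (-1.5) = 0.6
x=2: ŷ = -1.5 + 4.5·2 = 7.5; e = 9.3 − 7.5 = 1.8
x=7: ŷ = -1.5 + 4.5·7 = 30; e = 24.2 − 30 = -5.8
x=8: ŷ = -1.5 + 4.5·8 = 34.5; e = 33.3 − 34.5 = -1.2
x=9: ŷ = -1.5 + 4.5·9 = 39; e = 38.4 − 39 = -0.6
x=10: ŷ = -1.5 + 4.5·10 = 43.5; e = 48.7 − 43.5 = 5.2

0.6, 1.8, -5.8, -1.2, -0.6, 5.2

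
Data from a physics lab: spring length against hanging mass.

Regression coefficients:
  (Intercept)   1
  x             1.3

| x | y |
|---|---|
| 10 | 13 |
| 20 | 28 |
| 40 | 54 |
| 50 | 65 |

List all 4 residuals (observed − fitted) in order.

x=10: ŷ = 1 + 1.3·10 = 14; e = 13 − 14 = -1
x=20: ŷ = 1 + 1.3·20 = 27; e = 28 − 27 = 1
x=40: ŷ = 1 + 1.3·40 = 53; e = 54 − 53 = 1
x=50: ŷ = 1 + 1.3·50 = 66; e = 65 − 66 = -1

-1, 1, 1, -1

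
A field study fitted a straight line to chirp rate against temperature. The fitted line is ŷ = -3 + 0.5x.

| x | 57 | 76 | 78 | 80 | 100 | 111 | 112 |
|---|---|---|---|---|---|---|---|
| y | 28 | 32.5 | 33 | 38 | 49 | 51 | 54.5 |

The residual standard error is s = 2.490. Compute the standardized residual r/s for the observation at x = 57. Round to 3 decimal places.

ŷ = -3 + 0.5·57 = 25.5
r = 28 − 25.5 = 2.5
r/s = 2.5 / 2.490 = 1.004

1.004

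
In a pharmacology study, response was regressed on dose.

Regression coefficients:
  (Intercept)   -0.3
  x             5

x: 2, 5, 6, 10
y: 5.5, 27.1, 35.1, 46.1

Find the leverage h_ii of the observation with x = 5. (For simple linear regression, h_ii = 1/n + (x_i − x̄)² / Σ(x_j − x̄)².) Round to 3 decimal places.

h = 0.267

x̄ = (2 + 5 + 6 + 10)/4 = 5.75
Σ(x − x̄)² = 14.0625 + 0.5625 + 0.0625 + 18.0625 = 32.75
h = 1/4 + (-0.75)²/32.75 = 0.25 + 0.0171756 = 0.267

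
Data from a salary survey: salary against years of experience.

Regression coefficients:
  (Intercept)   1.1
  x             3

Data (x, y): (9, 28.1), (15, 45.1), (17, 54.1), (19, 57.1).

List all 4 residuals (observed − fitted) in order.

x=9: ŷ = 1.1 + 3·9 = 28.1; r = 28.1 − 28.1 = 0
x=15: ŷ = 1.1 + 3·15 = 46.1; r = 45.1 − 46.1 = -1
x=17: ŷ = 1.1 + 3·17 = 52.1; r = 54.1 − 52.1 = 2
x=19: ŷ = 1.1 + 3·19 = 58.1; r = 57.1 − 58.1 = -1

0, -1, 2, -1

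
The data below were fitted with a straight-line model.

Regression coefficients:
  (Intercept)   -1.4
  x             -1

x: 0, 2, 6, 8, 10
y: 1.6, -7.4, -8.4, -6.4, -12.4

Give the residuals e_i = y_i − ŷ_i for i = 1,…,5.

x=0: ŷ = -1.4 − 0 = -1.4; e = 1.6 − (-1.4) = 3
x=2: ŷ = -1.4 − 2 = -3.4; e = -7.4 − (-3.4) = -4
x=6: ŷ = -1.4 − 6 = -7.4; e = -8.4 − (-7.4) = -1
x=8: ŷ = -1.4 − 8 = -9.4; e = -6.4 − (-9.4) = 3
x=10: ŷ = -1.4 − 10 = -11.4; e = -12.4 − (-11.4) = -1

3, -4, -1, 3, -1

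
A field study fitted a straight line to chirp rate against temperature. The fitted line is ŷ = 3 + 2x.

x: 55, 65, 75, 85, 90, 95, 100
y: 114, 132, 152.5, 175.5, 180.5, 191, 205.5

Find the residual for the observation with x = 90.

ŷ = 3 + 2·90 = 183
e = 180.5 − 183 = -2.5

e = -2.5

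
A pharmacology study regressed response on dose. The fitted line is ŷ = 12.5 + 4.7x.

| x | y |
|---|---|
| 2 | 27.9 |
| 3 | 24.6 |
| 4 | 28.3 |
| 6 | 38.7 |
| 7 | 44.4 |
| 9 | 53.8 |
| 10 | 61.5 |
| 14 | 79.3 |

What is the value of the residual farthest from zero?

x=2: ŷ = 12.5 + 4.7·2 = 21.9; e = 27.9 − 21.9 = 6
x=3: ŷ = 12.5 + 4.7·3 = 26.6; e = 24.6 − 26.6 = -2
x=4: ŷ = 12.5 + 4.7·4 = 31.3; e = 28.3 − 31.3 = -3
x=6: ŷ = 12.5 + 4.7·6 = 40.7; e = 38.7 − 40.7 = -2
x=7: ŷ = 12.5 + 4.7·7 = 45.4; e = 44.4 − 45.4 = -1
x=9: ŷ = 12.5 + 4.7·9 = 54.8; e = 53.8 − 54.8 = -1
x=10: ŷ = 12.5 + 4.7·10 = 59.5; e = 61.5 − 59.5 = 2
x=14: ŷ = 12.5 + 4.7·14 = 78.3; e = 79.3 − 78.3 = 1
Largest |e| is 6 at x = 2, residual 6.

e = 6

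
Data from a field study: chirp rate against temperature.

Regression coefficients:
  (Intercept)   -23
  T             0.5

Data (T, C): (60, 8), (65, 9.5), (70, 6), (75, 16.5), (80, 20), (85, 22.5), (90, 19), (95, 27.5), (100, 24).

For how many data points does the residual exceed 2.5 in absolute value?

6

T=60: Ĉ = -23 + 0.5·60 = 7; r = 8 − 7 = 1
T=65: Ĉ = -23 + 0.5·65 = 9.5; r = 9.5 − 9.5 = 0
T=70: Ĉ = -23 + 0.5·70 = 12; r = 6 − 12 = -6
T=75: Ĉ = -23 + 0.5·75 = 14.5; r = 16.5 − 14.5 = 2
T=80: Ĉ = -23 + 0.5·80 = 17; r = 20 − 17 = 3
T=85: Ĉ = -23 + 0.5·85 = 19.5; r = 22.5 − 19.5 = 3
T=90: Ĉ = -23 + 0.5·90 = 22; r = 19 − 22 = -3
T=95: Ĉ = -23 + 0.5·95 = 24.5; r = 27.5 − 24.5 = 3
T=100: Ĉ = -23 + 0.5·100 = 27; r = 24 − 27 = -3
|r| > 2.5: T=70 (|r|=6), T=80 (|r|=3), T=85 (|r|=3), T=90 (|r|=3), T=95 (|r|=3), T=100 (|r|=3) → 6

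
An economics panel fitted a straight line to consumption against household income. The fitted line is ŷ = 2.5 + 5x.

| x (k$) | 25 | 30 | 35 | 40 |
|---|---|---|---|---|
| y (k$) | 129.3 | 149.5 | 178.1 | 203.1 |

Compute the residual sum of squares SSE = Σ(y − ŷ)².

SSE = 12.96

x=25: ŷ = 2.5 + 5·25 = 127.5; e = 129.3 − 127.5 = 1.8
x=30: ŷ = 2.5 + 5·30 = 152.5; e = 149.5 − 152.5 = -3
x=35: ŷ = 2.5 + 5·35 = 177.5; e = 178.1 − 177.5 = 0.6
x=40: ŷ = 2.5 + 5·40 = 202.5; e = 203.1 − 202.5 = 0.6
SSE = 3.24 + 9 + 0.36 + 0.36 = 12.96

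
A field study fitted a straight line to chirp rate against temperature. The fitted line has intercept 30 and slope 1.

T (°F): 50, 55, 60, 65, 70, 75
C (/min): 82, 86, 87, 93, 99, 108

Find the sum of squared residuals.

T=50: ŷ = 30 + 50 = 80; e = 82 − 80 = 2
T=55: ŷ = 30 + 55 = 85; e = 86 − 85 = 1
T=60: ŷ = 30 + 60 = 90; e = 87 − 90 = -3
T=65: ŷ = 30 + 65 = 95; e = 93 − 95 = -2
T=70: ŷ = 30 + 70 = 100; e = 99 − 100 = -1
T=75: ŷ = 30 + 75 = 105; e = 108 − 105 = 3
SSE = 4 + 1 + 9 + 4 + 1 + 9 = 28

SSE = 28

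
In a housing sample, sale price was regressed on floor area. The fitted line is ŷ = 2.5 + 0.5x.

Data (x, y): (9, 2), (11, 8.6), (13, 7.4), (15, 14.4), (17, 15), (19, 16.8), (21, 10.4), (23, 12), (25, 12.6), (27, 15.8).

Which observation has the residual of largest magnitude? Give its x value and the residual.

x=9: ŷ = 2.5 + 0.5·9 = 7; r = 2 − 7 = -5
x=11: ŷ = 2.5 + 0.5·11 = 8; r = 8.6 − 8 = 0.6
x=13: ŷ = 2.5 + 0.5·13 = 9; r = 7.4 − 9 = -1.6
x=15: ŷ = 2.5 + 0.5·15 = 10; r = 14.4 − 10 = 4.4
x=17: ŷ = 2.5 + 0.5·17 = 11; r = 15 − 11 = 4
x=19: ŷ = 2.5 + 0.5·19 = 12; r = 16.8 − 12 = 4.8
x=21: ŷ = 2.5 + 0.5·21 = 13; r = 10.4 − 13 = -2.6
x=23: ŷ = 2.5 + 0.5·23 = 14; r = 12 − 14 = -2
x=25: ŷ = 2.5 + 0.5·25 = 15; r = 12.6 − 15 = -2.4
x=27: ŷ = 2.5 + 0.5·27 = 16; r = 15.8 − 16 = -0.2
Largest |r| is 5 at x = 9, residual -5.

x = 9, r = -5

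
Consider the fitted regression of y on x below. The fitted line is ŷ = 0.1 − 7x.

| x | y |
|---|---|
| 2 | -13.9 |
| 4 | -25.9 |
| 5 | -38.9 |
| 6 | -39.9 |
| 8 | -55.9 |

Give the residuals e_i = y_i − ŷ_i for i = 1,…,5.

0, 2, -4, 2, 0

x=2: ŷ = 0.1 − 7·2 = -13.9; e = -13.9 − (-13.9) = 0
x=4: ŷ = 0.1 − 7·4 = -27.9; e = -25.9 − (-27.9) = 2
x=5: ŷ = 0.1 − 7·5 = -34.9; e = -38.9 − (-34.9) = -4
x=6: ŷ = 0.1 − 7·6 = -41.9; e = -39.9 − (-41.9) = 2
x=8: ŷ = 0.1 − 7·8 = -55.9; e = -55.9 − (-55.9) = 0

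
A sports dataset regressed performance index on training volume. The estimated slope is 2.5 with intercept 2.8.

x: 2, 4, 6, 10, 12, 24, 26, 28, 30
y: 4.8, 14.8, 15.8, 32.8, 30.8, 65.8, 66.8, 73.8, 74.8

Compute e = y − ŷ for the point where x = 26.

ŷ = 2.8 + 2.5·26 = 67.8
e = 66.8 − 67.8 = -1

e = -1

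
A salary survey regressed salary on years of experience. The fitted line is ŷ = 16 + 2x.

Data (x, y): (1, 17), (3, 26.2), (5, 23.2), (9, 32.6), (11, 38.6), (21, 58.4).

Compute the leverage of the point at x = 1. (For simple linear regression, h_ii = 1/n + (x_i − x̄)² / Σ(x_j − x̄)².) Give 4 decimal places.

h = 0.3724

x̄ = (1 + 3 + 5 + 9 + 11 + 21)/6 = 8.33333
Σ(x − x̄)² = 53.7778 + 28.4444 + 11.1111 + 0.444444 + 7.11111 + 160.444 = 261.333
h = 1/6 + (-7.33333)²/261.333 = 0.166667 + 0.205782 = 0.3724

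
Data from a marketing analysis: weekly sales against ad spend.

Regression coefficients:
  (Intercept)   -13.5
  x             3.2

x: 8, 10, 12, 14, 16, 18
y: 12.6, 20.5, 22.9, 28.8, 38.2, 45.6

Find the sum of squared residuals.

x=8: ŷ = -13.5 + 3.2·8 = 12.1; e = 12.6 − 12.1 = 0.5
x=10: ŷ = -13.5 + 3.2·10 = 18.5; e = 20.5 − 18.5 = 2
x=12: ŷ = -13.5 + 3.2·12 = 24.9; e = 22.9 − 24.9 = -2
x=14: ŷ = -13.5 + 3.2·14 = 31.3; e = 28.8 − 31.3 = -2.5
x=16: ŷ = -13.5 + 3.2·16 = 37.7; e = 38.2 − 37.7 = 0.5
x=18: ŷ = -13.5 + 3.2·18 = 44.1; e = 45.6 − 44.1 = 1.5
SSE = 0.25 + 4 + 4 + 6.25 + 0.25 + 2.25 = 17

SSE = 17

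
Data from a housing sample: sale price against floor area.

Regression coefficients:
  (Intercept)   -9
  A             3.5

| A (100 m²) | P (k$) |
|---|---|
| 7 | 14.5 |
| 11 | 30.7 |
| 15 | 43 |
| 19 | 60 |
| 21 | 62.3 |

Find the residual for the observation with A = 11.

r = 1.2

P̂ = -9 + 3.5·11 = 29.5
r = 30.7 − 29.5 = 1.2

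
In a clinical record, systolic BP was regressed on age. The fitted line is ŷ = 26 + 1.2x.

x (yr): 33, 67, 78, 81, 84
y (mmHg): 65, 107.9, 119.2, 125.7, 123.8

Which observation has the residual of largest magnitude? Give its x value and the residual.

x = 84, r = -3

x=33: ŷ = 26 + 1.2·33 = 65.6; r = 65 − 65.6 = -0.6
x=67: ŷ = 26 + 1.2·67 = 106.4; r = 107.9 − 106.4 = 1.5
x=78: ŷ = 26 + 1.2·78 = 119.6; r = 119.2 − 119.6 = -0.4
x=81: ŷ = 26 + 1.2·81 = 123.2; r = 125.7 − 123.2 = 2.5
x=84: ŷ = 26 + 1.2·84 = 126.8; r = 123.8 − 126.8 = -3
Largest |r| is 3 at x = 84, residual -3.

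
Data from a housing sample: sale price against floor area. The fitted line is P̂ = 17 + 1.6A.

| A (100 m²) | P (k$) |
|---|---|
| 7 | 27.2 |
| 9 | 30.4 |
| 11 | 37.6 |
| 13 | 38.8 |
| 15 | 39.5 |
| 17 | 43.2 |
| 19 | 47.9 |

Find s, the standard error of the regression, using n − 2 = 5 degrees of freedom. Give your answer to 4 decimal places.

A=7: P̂ = 17 + 1.6·7 = 28.2; e = 27.2 − 28.2 = -1
A=9: P̂ = 17 + 1.6·9 = 31.4; e = 30.4 − 31.4 = -1
A=11: P̂ = 17 + 1.6·11 = 34.6; e = 37.6 − 34.6 = 3
A=13: P̂ = 17 + 1.6·13 = 37.8; e = 38.8 − 37.8 = 1
A=15: P̂ = 17 + 1.6·15 = 41; e = 39.5 − 41 = -1.5
A=17: P̂ = 17 + 1.6·17 = 44.2; e = 43.2 − 44.2 = -1
A=19: P̂ = 17 + 1.6·19 = 47.4; e = 47.9 − 47.4 = 0.5
SSE = 1 + 1 + 9 + 1 + 2.25 + 1 + 0.25 = 15.5
s = √(15.5/5) = √3.1 ≈ 1.7607

s = 1.7607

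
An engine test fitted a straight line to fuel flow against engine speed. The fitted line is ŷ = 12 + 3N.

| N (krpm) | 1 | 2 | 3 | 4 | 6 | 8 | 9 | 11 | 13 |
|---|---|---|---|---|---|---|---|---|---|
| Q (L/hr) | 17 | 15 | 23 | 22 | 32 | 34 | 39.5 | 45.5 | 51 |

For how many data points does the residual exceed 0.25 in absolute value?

8

N=1: ŷ = 12 + 3·1 = 15; r = 17 − 15 = 2
N=2: ŷ = 12 + 3·2 = 18; r = 15 − 18 = -3
N=3: ŷ = 12 + 3·3 = 21; r = 23 − 21 = 2
N=4: ŷ = 12 + 3·4 = 24; r = 22 − 24 = -2
N=6: ŷ = 12 + 3·6 = 30; r = 32 − 30 = 2
N=8: ŷ = 12 + 3·8 = 36; r = 34 − 36 = -2
N=9: ŷ = 12 + 3·9 = 39; r = 39.5 − 39 = 0.5
N=11: ŷ = 12 + 3·11 = 45; r = 45.5 − 45 = 0.5
N=13: ŷ = 12 + 3·13 = 51; r = 51 − 51 = 0
|r| > 0.25: N=1 (|r|=2), N=2 (|r|=3), N=3 (|r|=2), N=4 (|r|=2), N=6 (|r|=2), N=8 (|r|=2), N=9 (|r|=0.5), N=11 (|r|=0.5) → 8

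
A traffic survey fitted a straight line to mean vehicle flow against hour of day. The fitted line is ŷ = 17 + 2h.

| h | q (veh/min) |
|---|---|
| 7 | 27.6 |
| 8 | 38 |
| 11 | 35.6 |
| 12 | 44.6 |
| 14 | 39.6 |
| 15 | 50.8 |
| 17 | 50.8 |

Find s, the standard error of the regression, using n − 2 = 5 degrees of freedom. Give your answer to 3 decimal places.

s = 4.576

h=7: ŷ = 17 + 2·7 = 31; r = 27.6 − 31 = -3.4
h=8: ŷ = 17 + 2·8 = 33; r = 38 − 33 = 5
h=11: ŷ = 17 + 2·11 = 39; r = 35.6 − 39 = -3.4
h=12: ŷ = 17 + 2·12 = 41; r = 44.6 − 41 = 3.6
h=14: ŷ = 17 + 2·14 = 45; r = 39.6 − 45 = -5.4
h=15: ŷ = 17 + 2·15 = 47; r = 50.8 − 47 = 3.8
h=17: ŷ = 17 + 2·17 = 51; r = 50.8 − 51 = -0.2
SSE = 11.56 + 25 + 11.56 + 12.96 + 29.16 + 14.44 + 0.04 = 104.72
s = √(104.72/5) = √20.944 ≈ 4.576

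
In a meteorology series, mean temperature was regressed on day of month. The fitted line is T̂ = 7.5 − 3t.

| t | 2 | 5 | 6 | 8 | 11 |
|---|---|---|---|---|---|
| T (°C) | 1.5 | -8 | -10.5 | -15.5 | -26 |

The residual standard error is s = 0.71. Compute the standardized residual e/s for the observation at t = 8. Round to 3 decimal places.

T̂ = 7.5 − 3·8 = -16.5
e = -15.5 − (-16.5) = 1
e/s = 1 / 0.71 = 1.408

1.408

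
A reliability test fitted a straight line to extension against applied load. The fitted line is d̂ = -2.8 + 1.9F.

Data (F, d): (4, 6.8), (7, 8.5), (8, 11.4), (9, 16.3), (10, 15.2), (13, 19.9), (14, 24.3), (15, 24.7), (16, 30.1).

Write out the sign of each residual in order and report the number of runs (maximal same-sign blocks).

7 runs

F=4: d̂ = -2.8 + 1.9·4 = 4.8; r = 6.8 − 4.8 = 2
F=7: d̂ = -2.8 + 1.9·7 = 10.5; r = 8.5 − 10.5 = -2
F=8: d̂ = -2.8 + 1.9·8 = 12.4; r = 11.4 − 12.4 = -1
F=9: d̂ = -2.8 + 1.9·9 = 14.3; r = 16.3 − 14.3 = 2
F=10: d̂ = -2.8 + 1.9·10 = 16.2; r = 15.2 − 16.2 = -1
F=13: d̂ = -2.8 + 1.9·13 = 21.9; r = 19.9 − 21.9 = -2
F=14: d̂ = -2.8 + 1.9·14 = 23.8; r = 24.3 − 23.8 = 0.5
F=15: d̂ = -2.8 + 1.9·15 = 25.7; r = 24.7 − 25.7 = -1
F=16: d̂ = -2.8 + 1.9·16 = 27.6; r = 30.1 − 27.6 = 2.5
Signs: + − − + − − + − +
Runs: +×1, −×2, +×1, −×2, +×1, −×1, +×1 → 7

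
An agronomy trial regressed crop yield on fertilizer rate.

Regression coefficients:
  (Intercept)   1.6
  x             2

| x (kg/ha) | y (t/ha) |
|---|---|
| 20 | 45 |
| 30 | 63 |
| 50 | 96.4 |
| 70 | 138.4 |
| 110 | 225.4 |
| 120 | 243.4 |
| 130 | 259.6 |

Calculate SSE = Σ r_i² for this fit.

x=20: ŷ = 1.6 + 2·20 = 41.6; r = 45 − 41.6 = 3.4
x=30: ŷ = 1.6 + 2·30 = 61.6; r = 63 − 61.6 = 1.4
x=50: ŷ = 1.6 + 2·50 = 101.6; r = 96.4 − 101.6 = -5.2
x=70: ŷ = 1.6 + 2·70 = 141.6; r = 138.4 − 141.6 = -3.2
x=110: ŷ = 1.6 + 2·110 = 221.6; r = 225.4 − 221.6 = 3.8
x=120: ŷ = 1.6 + 2·120 = 241.6; r = 243.4 − 241.6 = 1.8
x=130: ŷ = 1.6 + 2·130 = 261.6; r = 259.6 − 261.6 = -2
SSE = 11.56 + 1.96 + 27.04 + 10.24 + 14.44 + 3.24 + 4 = 72.48

SSE = 72.48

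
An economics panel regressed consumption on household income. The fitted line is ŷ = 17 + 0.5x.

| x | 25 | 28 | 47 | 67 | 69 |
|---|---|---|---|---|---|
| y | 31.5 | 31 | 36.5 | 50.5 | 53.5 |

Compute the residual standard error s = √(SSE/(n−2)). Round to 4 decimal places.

x=25: ŷ = 17 + 0.5·25 = 29.5; e = 31.5 − 29.5 = 2
x=28: ŷ = 17 + 0.5·28 = 31; e = 31 − 31 = 0
x=47: ŷ = 17 + 0.5·47 = 40.5; e = 36.5 − 40.5 = -4
x=67: ŷ = 17 + 0.5·67 = 50.5; e = 50.5 − 50.5 = 0
x=69: ŷ = 17 + 0.5·69 = 51.5; e = 53.5 − 51.5 = 2
SSE = 4 + 0 + 16 + 0 + 4 = 24
s = √(24/3) = √8 ≈ 2.8284

s = 2.8284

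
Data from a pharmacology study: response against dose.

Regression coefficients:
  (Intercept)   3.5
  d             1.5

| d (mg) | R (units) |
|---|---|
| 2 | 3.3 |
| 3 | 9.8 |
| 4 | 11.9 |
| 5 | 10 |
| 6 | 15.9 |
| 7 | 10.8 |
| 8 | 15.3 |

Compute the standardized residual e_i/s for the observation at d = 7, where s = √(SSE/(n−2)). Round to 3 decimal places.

d=2: ŷ = 3.5 + 1.5·2 = 6.5; e = 3.3 − 6.5 = -3.2
d=3: ŷ = 3.5 + 1.5·3 = 8; e = 9.8 − 8 = 1.8
d=4: ŷ = 3.5 + 1.5·4 = 9.5; e = 11.9 − 9.5 = 2.4
d=5: ŷ = 3.5 + 1.5·5 = 11; e = 10 − 11 = -1
d=6: ŷ = 3.5 + 1.5·6 = 12.5; e = 15.9 − 12.5 = 3.4
d=7: ŷ = 3.5 + 1.5·7 = 14; e = 10.8 − 14 = -3.2
d=8: ŷ = 3.5 + 1.5·8 = 15.5; e = 15.3 − 15.5 = -0.2
SSE = 10.24 + 3.24 + 5.76 + 1 + 11.56 + 10.24 + 0.04 = 42.08
s = √(42.08/5) = 2.90103
e/s = -3.2 / 2.90103 = -1.103

-1.103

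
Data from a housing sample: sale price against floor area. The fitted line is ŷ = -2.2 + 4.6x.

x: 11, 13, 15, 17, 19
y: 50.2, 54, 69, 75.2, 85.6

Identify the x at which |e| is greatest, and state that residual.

x = 13, e = -3.6

x=11: ŷ = -2.2 + 4.6·11 = 48.4; e = 50.2 − 48.4 = 1.8
x=13: ŷ = -2.2 + 4.6·13 = 57.6; e = 54 − 57.6 = -3.6
x=15: ŷ = -2.2 + 4.6·15 = 66.8; e = 69 − 66.8 = 2.2
x=17: ŷ = -2.2 + 4.6·17 = 76; e = 75.2 − 76 = -0.8
x=19: ŷ = -2.2 + 4.6·19 = 85.2; e = 85.6 − 85.2 = 0.4
Largest |e| is 3.6 at x = 13, residual -3.6.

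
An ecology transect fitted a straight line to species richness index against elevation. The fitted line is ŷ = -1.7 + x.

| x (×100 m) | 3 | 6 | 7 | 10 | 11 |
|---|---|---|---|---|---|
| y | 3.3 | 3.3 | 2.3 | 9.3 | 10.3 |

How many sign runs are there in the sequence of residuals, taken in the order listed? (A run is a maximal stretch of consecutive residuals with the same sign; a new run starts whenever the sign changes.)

3 runs

x=3: ŷ = -1.7 + 3 = 1.3; r = 3.3 − 1.3 = 2
x=6: ŷ = -1.7 + 6 = 4.3; r = 3.3 − 4.3 = -1
x=7: ŷ = -1.7 + 7 = 5.3; r = 2.3 − 5.3 = -3
x=10: ŷ = -1.7 + 10 = 8.3; r = 9.3 − 8.3 = 1
x=11: ŷ = -1.7 + 11 = 9.3; r = 10.3 − 9.3 = 1
Signs: + − − + +
Runs: +×1, −×2, +×2 → 3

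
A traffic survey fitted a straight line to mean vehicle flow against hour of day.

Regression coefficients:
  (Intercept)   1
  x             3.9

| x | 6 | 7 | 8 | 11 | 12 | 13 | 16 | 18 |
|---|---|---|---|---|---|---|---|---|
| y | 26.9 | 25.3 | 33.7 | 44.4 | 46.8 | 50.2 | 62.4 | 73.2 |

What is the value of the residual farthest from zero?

x=6: ŷ = 1 + 3.9·6 = 24.4; r = 26.9 − 24.4 = 2.5
x=7: ŷ = 1 + 3.9·7 = 28.3; r = 25.3 − 28.3 = -3
x=8: ŷ = 1 + 3.9·8 = 32.2; r = 33.7 − 32.2 = 1.5
x=11: ŷ = 1 + 3.9·11 = 43.9; r = 44.4 − 43.9 = 0.5
x=12: ŷ = 1 + 3.9·12 = 47.8; r = 46.8 − 47.8 = -1
x=13: ŷ = 1 + 3.9·13 = 51.7; r = 50.2 − 51.7 = -1.5
x=16: ŷ = 1 + 3.9·16 = 63.4; r = 62.4 − 63.4 = -1
x=18: ŷ = 1 + 3.9·18 = 71.2; r = 73.2 − 71.2 = 2
Largest |r| is 3 at x = 7, residual -3.

r = -3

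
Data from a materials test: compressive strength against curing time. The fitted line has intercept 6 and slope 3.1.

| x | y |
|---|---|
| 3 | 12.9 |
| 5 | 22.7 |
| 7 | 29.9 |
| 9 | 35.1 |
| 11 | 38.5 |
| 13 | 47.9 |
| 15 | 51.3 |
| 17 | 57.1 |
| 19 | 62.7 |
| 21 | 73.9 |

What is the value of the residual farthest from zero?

e = 2.8

x=3: ŷ = 6 + 3.1·3 = 15.3; e = 12.9 − 15.3 = -2.4
x=5: ŷ = 6 + 3.1·5 = 21.5; e = 22.7 − 21.5 = 1.2
x=7: ŷ = 6 + 3.1·7 = 27.7; e = 29.9 − 27.7 = 2.2
x=9: ŷ = 6 + 3.1·9 = 33.9; e = 35.1 − 33.9 = 1.2
x=11: ŷ = 6 + 3.1·11 = 40.1; e = 38.5 − 40.1 = -1.6
x=13: ŷ = 6 + 3.1·13 = 46.3; e = 47.9 − 46.3 = 1.6
x=15: ŷ = 6 + 3.1·15 = 52.5; e = 51.3 − 52.5 = -1.2
x=17: ŷ = 6 + 3.1·17 = 58.7; e = 57.1 − 58.7 = -1.6
x=19: ŷ = 6 + 3.1·19 = 64.9; e = 62.7 − 64.9 = -2.2
x=21: ŷ = 6 + 3.1·21 = 71.1; e = 73.9 − 71.1 = 2.8
Largest |e| is 2.8 at x = 21, residual 2.8.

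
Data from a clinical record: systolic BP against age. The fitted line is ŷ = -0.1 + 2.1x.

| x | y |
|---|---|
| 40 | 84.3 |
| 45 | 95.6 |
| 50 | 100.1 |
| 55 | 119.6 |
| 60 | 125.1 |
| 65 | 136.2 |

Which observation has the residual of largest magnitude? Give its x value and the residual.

x=40: ŷ = -0.1 + 2.1·40 = 83.9; e = 84.3 − 83.9 = 0.4
x=45: ŷ = -0.1 + 2.1·45 = 94.4; e = 95.6 − 94.4 = 1.2
x=50: ŷ = -0.1 + 2.1·50 = 104.9; e = 100.1 − 104.9 = -4.8
x=55: ŷ = -0.1 + 2.1·55 = 115.4; e = 119.6 − 115.4 = 4.2
x=60: ŷ = -0.1 + 2.1·60 = 125.9; e = 125.1 − 125.9 = -0.8
x=65: ŷ = -0.1 + 2.1·65 = 136.4; e = 136.2 − 136.4 = -0.2
Largest |e| is 4.8 at x = 50, residual -4.8.

x = 50, e = -4.8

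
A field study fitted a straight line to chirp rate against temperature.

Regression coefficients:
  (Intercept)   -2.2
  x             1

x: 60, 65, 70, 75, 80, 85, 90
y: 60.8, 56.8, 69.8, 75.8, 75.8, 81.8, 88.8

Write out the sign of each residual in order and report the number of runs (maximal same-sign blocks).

5 runs

x=60: ŷ = -2.2 + 60 = 57.8; e = 60.8 − 57.8 = 3
x=65: ŷ = -2.2 + 65 = 62.8; e = 56.8 − 62.8 = -6
x=70: ŷ = -2.2 + 70 = 67.8; e = 69.8 − 67.8 = 2
x=75: ŷ = -2.2 + 75 = 72.8; e = 75.8 − 72.8 = 3
x=80: ŷ = -2.2 + 80 = 77.8; e = 75.8 − 77.8 = -2
x=85: ŷ = -2.2 + 85 = 82.8; e = 81.8 − 82.8 = -1
x=90: ŷ = -2.2 + 90 = 87.8; e = 88.8 − 87.8 = 1
Signs: + − + + − − +
Runs: +×1, −×1, +×2, −×2, +×1 → 5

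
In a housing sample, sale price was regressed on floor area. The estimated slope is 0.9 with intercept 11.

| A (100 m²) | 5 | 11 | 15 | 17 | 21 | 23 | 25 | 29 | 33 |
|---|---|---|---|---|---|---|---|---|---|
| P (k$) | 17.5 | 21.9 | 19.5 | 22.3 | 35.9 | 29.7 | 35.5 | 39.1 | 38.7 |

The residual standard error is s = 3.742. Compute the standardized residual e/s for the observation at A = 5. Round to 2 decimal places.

ŷ = 11 + 0.9·5 = 15.5
e = 17.5 − 15.5 = 2
e/s = 2 / 3.742 = 0.53

0.53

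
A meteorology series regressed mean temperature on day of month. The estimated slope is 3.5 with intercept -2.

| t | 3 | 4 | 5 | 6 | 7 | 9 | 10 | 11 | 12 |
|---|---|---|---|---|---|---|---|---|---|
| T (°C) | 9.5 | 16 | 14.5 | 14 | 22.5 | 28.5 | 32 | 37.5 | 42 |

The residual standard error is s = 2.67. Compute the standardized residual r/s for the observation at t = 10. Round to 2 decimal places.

-0.37

ŷ = -2 + 3.5·10 = 33
r = 32 − 33 = -1
r/s = -1 / 2.67 = -0.37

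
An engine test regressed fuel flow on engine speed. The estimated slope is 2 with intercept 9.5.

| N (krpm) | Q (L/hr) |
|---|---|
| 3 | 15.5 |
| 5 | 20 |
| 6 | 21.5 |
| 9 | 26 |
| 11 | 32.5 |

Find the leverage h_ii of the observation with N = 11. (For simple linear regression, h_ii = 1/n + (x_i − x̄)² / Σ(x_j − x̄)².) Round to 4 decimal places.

h = 0.6324

N̄ = (3 + 5 + 6 + 9 + 11)/5 = 6.8
Σ(N − N̄)² = 14.44 + 3.24 + 0.64 + 4.84 + 17.64 = 40.8
h = 1/5 + (4.2)²/40.8 = 0.2 + 0.432353 = 0.6324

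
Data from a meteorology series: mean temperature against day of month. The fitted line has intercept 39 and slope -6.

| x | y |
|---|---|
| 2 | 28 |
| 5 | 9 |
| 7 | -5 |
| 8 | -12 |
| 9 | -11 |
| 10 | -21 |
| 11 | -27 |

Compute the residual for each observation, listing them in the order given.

x=2: ŷ = 39 − 6·2 = 27; r = 28 − 27 = 1
x=5: ŷ = 39 − 6·5 = 9; r = 9 − 9 = 0
x=7: ŷ = 39 − 6·7 = -3; r = -5 − (-3) = -2
x=8: ŷ = 39 − 6·8 = -9; r = -12 − (-9) = -3
x=9: ŷ = 39 − 6·9 = -15; r = -11 − (-15) = 4
x=10: ŷ = 39 − 6·10 = -21; r = -21 − (-21) = 0
x=11: ŷ = 39 − 6·11 = -27; r = -27 − (-27) = 0

1, 0, -2, -3, 4, 0, 0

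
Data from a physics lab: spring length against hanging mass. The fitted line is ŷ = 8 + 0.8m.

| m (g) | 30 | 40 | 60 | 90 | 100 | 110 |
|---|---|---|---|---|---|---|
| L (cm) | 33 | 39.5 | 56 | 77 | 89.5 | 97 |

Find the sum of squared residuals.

SSE = 13.5

m=30: ŷ = 8 + 0.8·30 = 32; e = 33 − 32 = 1
m=40: ŷ = 8 + 0.8·40 = 40; e = 39.5 − 40 = -0.5
m=60: ŷ = 8 + 0.8·60 = 56; e = 56 − 56 = 0
m=90: ŷ = 8 + 0.8·90 = 80; e = 77 − 80 = -3
m=100: ŷ = 8 + 0.8·100 = 88; e = 89.5 − 88 = 1.5
m=110: ŷ = 8 + 0.8·110 = 96; e = 97 − 96 = 1
SSE = 1 + 0.25 + 0 + 9 + 2.25 + 1 = 13.5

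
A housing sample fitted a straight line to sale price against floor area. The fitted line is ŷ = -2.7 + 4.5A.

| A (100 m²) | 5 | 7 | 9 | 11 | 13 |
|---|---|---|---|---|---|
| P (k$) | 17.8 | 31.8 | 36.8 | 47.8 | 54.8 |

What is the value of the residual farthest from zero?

r = 3

A=5: ŷ = -2.7 + 4.5·5 = 19.8; r = 17.8 − 19.8 = -2
A=7: ŷ = -2.7 + 4.5·7 = 28.8; r = 31.8 − 28.8 = 3
A=9: ŷ = -2.7 + 4.5·9 = 37.8; r = 36.8 − 37.8 = -1
A=11: ŷ = -2.7 + 4.5·11 = 46.8; r = 47.8 − 46.8 = 1
A=13: ŷ = -2.7 + 4.5·13 = 55.8; r = 54.8 − 55.8 = -1
Largest |r| is 3 at A = 7, residual 3.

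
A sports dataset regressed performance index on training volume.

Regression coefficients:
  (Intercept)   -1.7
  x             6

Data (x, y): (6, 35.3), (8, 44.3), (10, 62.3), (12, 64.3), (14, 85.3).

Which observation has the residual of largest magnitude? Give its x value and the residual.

x = 12, r = -6

x=6: ŷ = -1.7 + 6·6 = 34.3; r = 35.3 − 34.3 = 1
x=8: ŷ = -1.7 + 6·8 = 46.3; r = 44.3 − 46.3 = -2
x=10: ŷ = -1.7 + 6·10 = 58.3; r = 62.3 − 58.3 = 4
x=12: ŷ = -1.7 + 6·12 = 70.3; r = 64.3 − 70.3 = -6
x=14: ŷ = -1.7 + 6·14 = 82.3; r = 85.3 − 82.3 = 3
Largest |r| is 6 at x = 12, residual -6.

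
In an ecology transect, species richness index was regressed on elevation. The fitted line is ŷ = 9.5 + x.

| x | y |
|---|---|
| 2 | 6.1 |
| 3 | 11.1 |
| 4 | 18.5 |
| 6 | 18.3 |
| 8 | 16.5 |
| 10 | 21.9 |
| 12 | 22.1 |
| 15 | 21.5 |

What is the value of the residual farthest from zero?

r = -5.4

x=2: ŷ = 9.5 + 2 = 11.5; r = 6.1 − 11.5 = -5.4
x=3: ŷ = 9.5 + 3 = 12.5; r = 11.1 − 12.5 = -1.4
x=4: ŷ = 9.5 + 4 = 13.5; r = 18.5 − 13.5 = 5
x=6: ŷ = 9.5 + 6 = 15.5; r = 18.3 − 15.5 = 2.8
x=8: ŷ = 9.5 + 8 = 17.5; r = 16.5 − 17.5 = -1
x=10: ŷ = 9.5 + 10 = 19.5; r = 21.9 − 19.5 = 2.4
x=12: ŷ = 9.5 + 12 = 21.5; r = 22.1 − 21.5 = 0.6
x=15: ŷ = 9.5 + 15 = 24.5; r = 21.5 − 24.5 = -3
Largest |r| is 5.4 at x = 2, residual -5.4.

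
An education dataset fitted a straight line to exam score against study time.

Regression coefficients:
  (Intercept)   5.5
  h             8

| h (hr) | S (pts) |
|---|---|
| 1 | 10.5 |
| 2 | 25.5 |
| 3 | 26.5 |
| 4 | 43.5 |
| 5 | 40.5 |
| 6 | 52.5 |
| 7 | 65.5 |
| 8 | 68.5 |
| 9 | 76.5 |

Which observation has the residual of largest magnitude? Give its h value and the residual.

h=1: ŷ = 5.5 + 8·1 = 13.5; r = 10.5 − 13.5 = -3
h=2: ŷ = 5.5 + 8·2 = 21.5; r = 25.5 − 21.5 = 4
h=3: ŷ = 5.5 + 8·3 = 29.5; r = 26.5 − 29.5 = -3
h=4: ŷ = 5.5 + 8·4 = 37.5; r = 43.5 − 37.5 = 6
h=5: ŷ = 5.5 + 8·5 = 45.5; r = 40.5 − 45.5 = -5
h=6: ŷ = 5.5 + 8·6 = 53.5; r = 52.5 − 53.5 = -1
h=7: ŷ = 5.5 + 8·7 = 61.5; r = 65.5 − 61.5 = 4
h=8: ŷ = 5.5 + 8·8 = 69.5; r = 68.5 − 69.5 = -1
h=9: ŷ = 5.5 + 8·9 = 77.5; r = 76.5 − 77.5 = -1
Largest |r| is 6 at h = 4, residual 6.

h = 4, r = 6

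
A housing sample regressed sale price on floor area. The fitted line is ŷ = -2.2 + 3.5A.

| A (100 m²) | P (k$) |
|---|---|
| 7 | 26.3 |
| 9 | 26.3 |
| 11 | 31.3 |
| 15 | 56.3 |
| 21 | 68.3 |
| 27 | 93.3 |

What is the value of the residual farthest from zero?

r = 6

A=7: ŷ = -2.2 + 3.5·7 = 22.3; r = 26.3 − 22.3 = 4
A=9: ŷ = -2.2 + 3.5·9 = 29.3; r = 26.3 − 29.3 = -3
A=11: ŷ = -2.2 + 3.5·11 = 36.3; r = 31.3 − 36.3 = -5
A=15: ŷ = -2.2 + 3.5·15 = 50.3; r = 56.3 − 50.3 = 6
A=21: ŷ = -2.2 + 3.5·21 = 71.3; r = 68.3 − 71.3 = -3
A=27: ŷ = -2.2 + 3.5·27 = 92.3; r = 93.3 − 92.3 = 1
Largest |r| is 6 at A = 15, residual 6.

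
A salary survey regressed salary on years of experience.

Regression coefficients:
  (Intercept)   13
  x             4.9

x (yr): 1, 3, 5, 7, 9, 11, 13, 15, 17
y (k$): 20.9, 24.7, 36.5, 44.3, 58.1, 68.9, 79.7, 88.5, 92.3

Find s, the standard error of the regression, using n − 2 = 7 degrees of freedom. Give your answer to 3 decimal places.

x=1: ŷ = 13 + 4.9·1 = 17.9; r = 20.9 − 17.9 = 3
x=3: ŷ = 13 + 4.9·3 = 27.7; r = 24.7 − 27.7 = -3
x=5: ŷ = 13 + 4.9·5 = 37.5; r = 36.5 − 37.5 = -1
x=7: ŷ = 13 + 4.9·7 = 47.3; r = 44.3 − 47.3 = -3
x=9: ŷ = 13 + 4.9·9 = 57.1; r = 58.1 − 57.1 = 1
x=11: ŷ = 13 + 4.9·11 = 66.9; r = 68.9 − 66.9 = 2
x=13: ŷ = 13 + 4.9·13 = 76.7; r = 79.7 − 76.7 = 3
x=15: ŷ = 13 + 4.9·15 = 86.5; r = 88.5 − 86.5 = 2
x=17: ŷ = 13 + 4.9·17 = 96.3; r = 92.3 − 96.3 = -4
SSE = 9 + 9 + 1 + 9 + 1 + 4 + 9 + 4 + 16 = 62
s = √(62/7) = √8.85714 ≈ 2.976

s = 2.976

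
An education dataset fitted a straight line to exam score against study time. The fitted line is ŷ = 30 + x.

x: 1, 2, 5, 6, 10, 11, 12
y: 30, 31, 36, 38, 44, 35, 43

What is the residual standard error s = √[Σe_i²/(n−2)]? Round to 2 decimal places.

x=1: ŷ = 30 + 1 = 31; e = 30 − 31 = -1
x=2: ŷ = 30 + 2 = 32; e = 31 − 32 = -1
x=5: ŷ = 30 + 5 = 35; e = 36 − 35 = 1
x=6: ŷ = 30 + 6 = 36; e = 38 − 36 = 2
x=10: ŷ = 30 + 10 = 40; e = 44 − 40 = 4
x=11: ŷ = 30 + 11 = 41; e = 35 − 41 = -6
x=12: ŷ = 30 + 12 = 42; e = 43 − 42 = 1
SSE = 1 + 1 + 1 + 4 + 16 + 36 + 1 = 60
s = √(60/5) = √12 ≈ 3.46

s = 3.46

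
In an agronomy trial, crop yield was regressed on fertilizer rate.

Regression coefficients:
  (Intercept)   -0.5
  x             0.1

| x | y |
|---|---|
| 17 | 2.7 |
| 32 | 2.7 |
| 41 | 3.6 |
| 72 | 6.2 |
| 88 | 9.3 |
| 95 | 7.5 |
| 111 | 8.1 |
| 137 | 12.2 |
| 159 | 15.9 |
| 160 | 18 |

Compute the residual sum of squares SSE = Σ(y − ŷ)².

x=17: ŷ = -0.5 + 0.1·17 = 1.2; r = 2.7 − 1.2 = 1.5
x=32: ŷ = -0.5 + 0.1·32 = 2.7; r = 2.7 − 2.7 = 0
x=41: ŷ = -0.5 + 0.1·41 = 3.6; r = 3.6 − 3.6 = 0
x=72: ŷ = -0.5 + 0.1·72 = 6.7; r = 6.2 − 6.7 = -0.5
x=88: ŷ = -0.5 + 0.1·88 = 8.3; r = 9.3 − 8.3 = 1
x=95: ŷ = -0.5 + 0.1·95 = 9; r = 7.5 − 9 = -1.5
x=111: ŷ = -0.5 + 0.1·111 = 10.6; r = 8.1 − 10.6 = -2.5
x=137: ŷ = -0.5 + 0.1·137 = 13.2; r = 12.2 − 13.2 = -1
x=159: ŷ = -0.5 + 0.1·159 = 15.4; r = 15.9 − 15.4 = 0.5
x=160: ŷ = -0.5 + 0.1·160 = 15.5; r = 18 − 15.5 = 2.5
SSE = 2.25 + 0 + 0 + 0.25 + 1 + 2.25 + 6.25 + 1 + 0.25 + 6.25 = 19.5

SSE = 19.5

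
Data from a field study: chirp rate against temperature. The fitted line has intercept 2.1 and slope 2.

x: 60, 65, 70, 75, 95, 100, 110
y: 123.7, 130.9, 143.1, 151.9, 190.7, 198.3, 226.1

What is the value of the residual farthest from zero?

x=60: ŷ = 2.1 + 2·60 = 122.1; e = 123.7 − 122.1 = 1.6
x=65: ŷ = 2.1 + 2·65 = 132.1; e = 130.9 − 132.1 = -1.2
x=70: ŷ = 2.1 + 2·70 = 142.1; e = 143.1 − 142.1 = 1
x=75: ŷ = 2.1 + 2·75 = 152.1; e = 151.9 − 152.1 = -0.2
x=95: ŷ = 2.1 + 2·95 = 192.1; e = 190.7 − 192.1 = -1.4
x=100: ŷ = 2.1 + 2·100 = 202.1; e = 198.3 − 202.1 = -3.8
x=110: ŷ = 2.1 + 2·110 = 222.1; e = 226.1 − 222.1 = 4
Largest |e| is 4 at x = 110, residual 4.

e = 4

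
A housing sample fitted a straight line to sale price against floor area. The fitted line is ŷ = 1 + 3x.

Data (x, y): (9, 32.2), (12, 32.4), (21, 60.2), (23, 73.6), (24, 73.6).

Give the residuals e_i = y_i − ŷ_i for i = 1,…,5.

4.2, -4.6, -3.8, 3.6, 0.6

x=9: ŷ = 1 + 3·9 = 28; e = 32.2 − 28 = 4.2
x=12: ŷ = 1 + 3·12 = 37; e = 32.4 − 37 = -4.6
x=21: ŷ = 1 + 3·21 = 64; e = 60.2 − 64 = -3.8
x=23: ŷ = 1 + 3·23 = 70; e = 73.6 − 70 = 3.6
x=24: ŷ = 1 + 3·24 = 73; e = 73.6 − 73 = 0.6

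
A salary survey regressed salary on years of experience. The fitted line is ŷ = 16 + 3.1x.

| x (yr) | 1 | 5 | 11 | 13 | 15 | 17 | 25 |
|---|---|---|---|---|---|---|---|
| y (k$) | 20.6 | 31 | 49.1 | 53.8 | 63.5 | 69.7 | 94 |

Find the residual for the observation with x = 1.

ŷ = 16 + 3.1·1 = 19.1
e = 20.6 − 19.1 = 1.5

e = 1.5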